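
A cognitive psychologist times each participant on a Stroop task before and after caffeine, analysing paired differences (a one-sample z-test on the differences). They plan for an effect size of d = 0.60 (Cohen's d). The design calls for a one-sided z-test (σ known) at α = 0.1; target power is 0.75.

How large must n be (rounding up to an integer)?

n = 11

Set Φ(δ − 1.282) = 0.75; then δ − 1.282 = Φ⁻¹(0.75) = 0.674, giving δ = 1.956.
δ = d·√n ⇒ n = (δ/d)² = (1.956 / 0.60)² = 10.63.
Round up to the next whole unit.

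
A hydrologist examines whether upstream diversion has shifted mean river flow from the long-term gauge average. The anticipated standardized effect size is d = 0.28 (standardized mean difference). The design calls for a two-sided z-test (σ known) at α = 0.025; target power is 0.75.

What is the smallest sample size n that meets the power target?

n = 109

Set Φ(δ − 2.241) = 0.75; then δ − 2.241 = Φ⁻¹(0.75) = 0.674, giving δ = 2.916.
(For δ > 0 the lower-tail rejection region contributes negligibly to power, so the one-term inversion is standard.)
δ = d·√n ⇒ n = (δ/d)² = (2.916 / 0.28)² = 108.45.
Round up to the next whole unit.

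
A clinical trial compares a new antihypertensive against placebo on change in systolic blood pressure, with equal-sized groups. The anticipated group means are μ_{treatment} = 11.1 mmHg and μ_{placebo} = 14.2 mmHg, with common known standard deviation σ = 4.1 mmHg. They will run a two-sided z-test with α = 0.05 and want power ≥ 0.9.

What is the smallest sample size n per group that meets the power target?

Standardized effect: d = |μ_{treatment} − μ_{placebo}| / σ = |11.1 − 14.2| / 4.1 = 0.7561
For power 0.9 need Φ(δ − z_{0.025}) = 0.9, so δ = z_{0.025} + z_{0.10} = 1.960 + 1.282 = 3.242.
(The Φ(−δ − z_{α/2}) term is vanishingly small for δ > 0 and is dropped in the standard sample-size formula.)
δ = d·√(n/2) ⇒ n = 2(δ/d)² = 2 × (3.242 / 0.7561)² = 36.76.
Rounding up, n = 37 per group.

n = 37 per group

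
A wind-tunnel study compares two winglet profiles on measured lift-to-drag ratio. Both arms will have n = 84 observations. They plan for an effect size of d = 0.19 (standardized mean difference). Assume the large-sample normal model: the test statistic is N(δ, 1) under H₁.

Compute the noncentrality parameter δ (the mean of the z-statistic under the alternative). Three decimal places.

δ ≈ 1.231

The noncentrality parameter scales effect size by the design's sample-size factor: δ = d·√(n/2) = 0.19 × √(84/2) = 1.2313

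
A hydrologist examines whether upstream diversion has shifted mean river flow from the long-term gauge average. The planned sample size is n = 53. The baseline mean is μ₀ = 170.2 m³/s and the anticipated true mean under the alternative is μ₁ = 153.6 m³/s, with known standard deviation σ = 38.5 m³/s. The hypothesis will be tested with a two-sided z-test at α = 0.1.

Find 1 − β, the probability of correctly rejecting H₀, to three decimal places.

Power ≈ 0.932

Standardized effect: d = |μ₁ − μ₀| / σ = |153.6 − 170.2| / 38.5 = 0.4312
Noncentrality parameter: λ = d·√n = 0.4312 × √53 = 3.1390
Critical value for a two-sided test at α = 0.1: z_{α/2} = 1.645.
Power = Φ(λ − 1.645) + Φ(−λ − 1.645) = Φ(1.494) + Φ(-4.784) = 0.9324 + 0.0000 = 0.9324.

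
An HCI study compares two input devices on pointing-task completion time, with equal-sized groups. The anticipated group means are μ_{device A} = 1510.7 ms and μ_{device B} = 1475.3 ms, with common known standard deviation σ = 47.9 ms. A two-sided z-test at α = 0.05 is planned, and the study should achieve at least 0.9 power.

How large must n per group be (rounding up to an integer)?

n = 39 per group

Standardized effect: d = |μ_{device A} − μ_{device B}| / σ = |1510.7 − 1475.3| / 47.9 = 0.7390
For power 0.9 need Φ(δ − z_{0.025}) = 0.9, so δ = z_{0.025} + z_{0.10} = 1.960 + 1.282 = 3.242.
(The Φ(−δ − z_{α/2}) term is vanishingly small for δ > 0 and is dropped in the standard sample-size formula.)
δ = d·√(n/2) ⇒ n = 2(δ/d)² = 2 × (3.242 / 0.7390)² = 38.48.
Round up to the next whole unit.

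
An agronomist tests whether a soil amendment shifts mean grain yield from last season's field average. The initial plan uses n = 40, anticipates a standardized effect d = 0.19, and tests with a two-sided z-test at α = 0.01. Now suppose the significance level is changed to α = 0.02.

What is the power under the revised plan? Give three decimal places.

δ = d·√n = 0.19 × √40 = 1.2017 (unchanged). New critical value: z_{0.01} = 2.326.
Revised power = Φ(δ − 2.326) + Φ(−δ − 2.326) = Φ(-1.125) + Φ(-3.528) = 0.1304 + 0.0002 = 0.1306.

Power ≈ 0.131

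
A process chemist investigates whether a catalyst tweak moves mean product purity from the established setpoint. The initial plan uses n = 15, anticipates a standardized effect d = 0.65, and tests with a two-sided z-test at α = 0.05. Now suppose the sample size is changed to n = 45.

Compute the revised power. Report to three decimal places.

Power ≈ 0.992

With n = 45: δ = d·√n = 0.65 × √45 = 4.3603. Critical value z_{0.025} = 1.960.
Revised power = Φ(δ − 1.960) + Φ(−δ − 1.960) = Φ(2.400) + Φ(-6.320) = 0.9918 + 0.0000 = 0.9918.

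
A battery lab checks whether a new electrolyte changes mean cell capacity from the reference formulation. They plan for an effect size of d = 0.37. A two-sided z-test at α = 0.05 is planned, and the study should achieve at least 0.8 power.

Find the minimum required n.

n = 58

For power 0.8 need Φ(δ − z_{0.025}) = 0.8, so δ = z_{0.025} + z_{0.20} = 1.960 + 0.842 = 2.802.
(For δ > 0 the lower-tail rejection region contributes negligibly to power, so the one-term inversion is standard.)
δ = d·√n ⇒ n = (δ/d)² = (2.802 / 0.37)² = 57.33.
Round up to the next whole unit.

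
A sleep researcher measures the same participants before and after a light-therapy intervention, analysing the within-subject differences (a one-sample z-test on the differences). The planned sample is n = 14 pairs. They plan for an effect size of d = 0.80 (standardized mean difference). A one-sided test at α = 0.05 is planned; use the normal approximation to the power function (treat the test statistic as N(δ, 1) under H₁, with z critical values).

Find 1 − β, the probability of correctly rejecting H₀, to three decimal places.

Noncentrality parameter: δ = d·√n = 0.80 × √14 = 2.9933
Critical value for a one-sided test at α = 0.05: z_α = 1.645.
Power = Φ(δ − 1.645) = Φ(1.348) = 0.9112.

Power ≈ 0.911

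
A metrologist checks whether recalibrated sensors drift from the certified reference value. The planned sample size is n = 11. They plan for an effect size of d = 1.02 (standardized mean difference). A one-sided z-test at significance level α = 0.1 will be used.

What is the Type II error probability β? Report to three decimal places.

β ≈ 0.018

Noncentrality parameter: δ = d·√n = 1.02 × √11 = 3.3830
One-sided α = 0.1 → critical value z_{0.1} = 1.282.
Power = P(Z > 1.282 − δ) = Φ(2.101) = 0.9822.
Type II error: β = 1 − power = 1 − 0.9822 = 0.0178.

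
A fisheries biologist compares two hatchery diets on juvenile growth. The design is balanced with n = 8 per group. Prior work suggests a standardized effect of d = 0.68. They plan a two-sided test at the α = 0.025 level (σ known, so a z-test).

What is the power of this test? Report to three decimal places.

Power ≈ 0.189

Noncentrality parameter: δ = d·√(n/2) = 0.68 × √(8/2) = 1.3600
Critical value for a two-sided test at α = 0.025: z_{α/2} = 2.241.
Power = Φ(δ − 2.241) + Φ(−δ − 2.241) = Φ(-0.881) + Φ(-3.601) = 0.1890 + 0.0002 = 0.1892.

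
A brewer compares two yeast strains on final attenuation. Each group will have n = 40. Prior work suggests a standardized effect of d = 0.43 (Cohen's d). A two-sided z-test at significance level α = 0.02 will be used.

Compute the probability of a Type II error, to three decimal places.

β ≈ 0.657

Noncentrality parameter: δ = d·√(n/2) = 0.43 × √(40/2) = 1.9230
Two-sided α = 0.02 → critical value z_{0.01} = 2.326.
Power = Φ(δ − 2.326) + Φ(−δ − 2.326) = Φ(-0.403) + Φ(-4.249) = 0.3434 + 0.0000 = 0.3434.
Type II error: β = 1 − power = 1 − 0.3434 = 0.6566.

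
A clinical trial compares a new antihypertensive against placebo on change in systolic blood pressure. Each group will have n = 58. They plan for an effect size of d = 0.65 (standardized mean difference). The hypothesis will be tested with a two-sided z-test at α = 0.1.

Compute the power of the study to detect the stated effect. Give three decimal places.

Noncentrality parameter: δ = d·√(n/2) = 0.65 × √(58/2) = 3.5004
Two-sided α = 0.1 → critical value z_{0.05} = 1.645.
Power = Φ(δ − 1.645) + Φ(−δ − 1.645) = Φ(1.856) + Φ(-5.145) = 0.9682 + 0.0000 = 0.9682.

Power ≈ 0.968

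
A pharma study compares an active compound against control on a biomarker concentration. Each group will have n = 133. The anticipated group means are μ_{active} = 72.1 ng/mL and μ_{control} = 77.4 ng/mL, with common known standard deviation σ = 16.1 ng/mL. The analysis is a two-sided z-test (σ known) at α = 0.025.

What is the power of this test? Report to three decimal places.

Standardized effect: d = |μ_{active} − μ_{control}| / σ = |72.1 − 77.4| / 16.1 = 0.3292
Noncentrality parameter: δ = d·√(n/2) = 0.3292 × √(133/2) = 2.6845
Critical value for a two-sided test at α = 0.025: z_{α/2} = 2.241.
Power = Φ(δ − 2.241) + Φ(−δ − 2.241) = Φ(0.443) + Φ(-4.926) = 0.6711 + 0.0000 = 0.6711.

Power ≈ 0.671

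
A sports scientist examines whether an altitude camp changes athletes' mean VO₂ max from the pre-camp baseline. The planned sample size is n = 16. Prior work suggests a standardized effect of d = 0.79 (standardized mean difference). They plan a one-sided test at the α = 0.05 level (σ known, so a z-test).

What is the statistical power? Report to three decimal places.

Power ≈ 0.935

Noncentrality parameter: δ = d·√n = 0.79 × √16 = 3.1600
One-sided α = 0.05 → critical value z_{0.05} = 1.645.
Power = P(Z > 1.645 − δ) = Φ(1.515) = 0.9351.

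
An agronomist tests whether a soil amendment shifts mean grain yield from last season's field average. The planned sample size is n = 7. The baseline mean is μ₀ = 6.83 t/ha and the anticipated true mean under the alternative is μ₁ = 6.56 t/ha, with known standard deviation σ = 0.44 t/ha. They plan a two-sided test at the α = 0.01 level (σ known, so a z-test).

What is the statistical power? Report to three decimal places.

Power ≈ 0.170

Standardized effect: d = |μ₁ − μ₀| / σ = |6.56 − 6.83| / 0.44 = 0.6136
Noncentrality parameter: δ = d·√n = 0.6136 × √7 = 1.6235
Two-sided α = 0.01 → critical value z_{0.005} = 2.576.
Power = Φ(δ − 2.576) + Φ(−δ − 2.576) = Φ(-0.952) + Φ(-4.199) = 0.1705 + 0.0000 = 0.1705.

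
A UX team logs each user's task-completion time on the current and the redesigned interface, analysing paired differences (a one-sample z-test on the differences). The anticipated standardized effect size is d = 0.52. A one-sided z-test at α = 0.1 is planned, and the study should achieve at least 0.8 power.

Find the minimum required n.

For power 0.8 need Φ(δ − z_{0.1}) = 0.8, so δ = z_{0.1} + z_{0.20} = 1.282 + 0.842 = 2.123.
δ = d·√n ⇒ n = (δ/d)² = (2.123 / 0.52)² = 16.67.
Round up to the next whole unit.

n = 17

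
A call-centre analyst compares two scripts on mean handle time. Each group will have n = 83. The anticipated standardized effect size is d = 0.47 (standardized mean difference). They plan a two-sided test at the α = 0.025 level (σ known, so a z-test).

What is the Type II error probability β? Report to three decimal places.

β ≈ 0.216

Noncentrality parameter: δ = d·√(n/2) = 0.47 × √(83/2) = 3.0278
Two-sided α = 0.025 → critical value z_{0.0125} = 2.241.
Power = Φ(δ − 2.241) + Φ(−δ − 2.241) = Φ(0.786) + Φ(-5.269) = 0.7842 + 0.0000 = 0.7842.
Type II error: β = 1 − power = 1 − 0.7842 = 0.2158.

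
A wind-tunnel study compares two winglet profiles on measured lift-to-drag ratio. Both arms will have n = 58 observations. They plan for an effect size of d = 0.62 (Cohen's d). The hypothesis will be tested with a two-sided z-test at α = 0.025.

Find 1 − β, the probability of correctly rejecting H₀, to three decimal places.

Noncentrality parameter: δ = d·√(n/2) = 0.62 × √(58/2) = 3.3388
Two-sided α = 0.025 → critical value z_{0.0125} = 2.241.
Power = Φ(δ − 2.241) + Φ(−δ − 2.241) = Φ(1.097) + Φ(-5.580) = 0.8638 + 0.0000 = 0.8638.

Power ≈ 0.864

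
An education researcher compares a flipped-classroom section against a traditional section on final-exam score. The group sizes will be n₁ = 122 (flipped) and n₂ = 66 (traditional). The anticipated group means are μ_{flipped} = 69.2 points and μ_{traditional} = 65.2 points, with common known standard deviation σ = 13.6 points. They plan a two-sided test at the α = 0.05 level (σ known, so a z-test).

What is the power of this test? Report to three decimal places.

Standardized effect: d = |μ_{flipped} − μ_{traditional}| / σ = |69.2 − 65.2| / 13.6 = 0.2941
Noncentrality parameter: δ = d / √(1/n₁ + 1/n₂) = 0.2941 / √(1/122 + 1/66) = 1.9248
Critical value for a two-sided test at α = 0.05: z_{α/2} = 1.960.
Power = Φ(δ − 1.960) + Φ(−δ − 1.960) = Φ(-0.035) + Φ(-3.885) = 0.4860 + 0.0001 = 0.4860.

Power ≈ 0.486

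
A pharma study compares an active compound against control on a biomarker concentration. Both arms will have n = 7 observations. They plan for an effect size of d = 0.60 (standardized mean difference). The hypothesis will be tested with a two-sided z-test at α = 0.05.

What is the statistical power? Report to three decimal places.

Noncentrality parameter: δ = d·√(n/2) = 0.60 × √(7/2) = 1.1225
Critical value for a two-sided test at α = 0.05: z_{α/2} = 1.960.
Power = Φ(δ − 1.960) + Φ(−δ − 1.960) = Φ(-0.837) + Φ(-3.082) = 0.2012 + 0.0010 = 0.2022.

Power ≈ 0.202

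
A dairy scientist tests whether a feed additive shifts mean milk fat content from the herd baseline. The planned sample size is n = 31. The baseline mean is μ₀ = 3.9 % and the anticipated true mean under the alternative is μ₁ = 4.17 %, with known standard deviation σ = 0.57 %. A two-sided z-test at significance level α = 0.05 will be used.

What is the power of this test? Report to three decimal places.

Power ≈ 0.751

Standardized effect: d = |μ₁ − μ₀| / σ = |4.17 − 3.9| / 0.57 = 0.4737
Noncentrality parameter: λ = d·√n = 0.4737 × √31 = 2.6374
Two-sided α = 0.05 → critical value z_{0.025} = 1.960.
Power = Φ(λ − 1.960) + Φ(−λ − 1.960) = Φ(0.677) + Φ(-4.597) = 0.7509 + 0.0000 = 0.7509.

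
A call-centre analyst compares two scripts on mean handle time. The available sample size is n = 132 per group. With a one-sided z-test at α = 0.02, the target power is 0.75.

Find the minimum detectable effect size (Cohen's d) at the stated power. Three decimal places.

Need Φ(δ − 2.054) = 0.75, so δ = 2.054 + 0.674 = 2.728.
δ = d·√(n/2) ⇒ d = δ/√(n/2) = 2.728/√(132/2) = 0.3358.

d ≈ 0.336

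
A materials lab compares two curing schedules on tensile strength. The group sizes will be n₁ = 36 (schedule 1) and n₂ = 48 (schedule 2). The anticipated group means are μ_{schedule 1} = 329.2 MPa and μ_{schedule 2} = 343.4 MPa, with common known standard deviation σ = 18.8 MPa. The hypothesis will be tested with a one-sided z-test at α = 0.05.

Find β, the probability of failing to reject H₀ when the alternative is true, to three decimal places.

Standardized effect: d = |μ_{schedule 1} − μ_{schedule 2}| / σ = |329.2 − 343.4| / 18.8 = 0.7553
Noncentrality parameter: δ = d / √(1/n₁ + 1/n₂) = 0.7553 / √(1/36 + 1/48) = 3.4258
Critical value for a one-sided test at α = 0.05: z_α = 1.645.
Power = P(Z > 1.645 − δ) = Φ(1.781) = 0.9625.
Type II error: β = 1 − power = 1 − 0.9625 = 0.0375.

β ≈ 0.037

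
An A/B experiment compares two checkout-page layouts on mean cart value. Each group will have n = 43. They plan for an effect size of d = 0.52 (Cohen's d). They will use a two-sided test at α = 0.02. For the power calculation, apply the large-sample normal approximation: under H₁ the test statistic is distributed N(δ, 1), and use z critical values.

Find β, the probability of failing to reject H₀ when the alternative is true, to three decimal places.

Noncentrality parameter: δ = d·√(n/2) = 0.52 × √(43/2) = 2.4111
Two-sided α = 0.02 → critical value z_{0.01} = 2.326.
Power = Φ(δ − 2.326) + Φ(−δ − 2.326) = Φ(0.085) + Φ(-4.737) = 0.5338 + 0.0000 = 0.5338.
Type II error: β = 1 − power = 1 − 0.5338 = 0.4662.

β ≈ 0.466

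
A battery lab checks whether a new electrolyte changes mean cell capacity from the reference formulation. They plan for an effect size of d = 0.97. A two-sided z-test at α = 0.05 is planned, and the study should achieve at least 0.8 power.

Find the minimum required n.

Set Φ(δ − 1.960) = 0.8; then δ − 1.960 = Φ⁻¹(0.8) = 0.842, giving δ = 2.802.
(The Φ(−δ − z_{α/2}) term is vanishingly small for δ > 0 and is dropped in the standard sample-size formula.)
δ = d·√n ⇒ n = (δ/d)² = (2.802 / 0.97)² = 8.34.
Round up to the next whole unit.

n = 9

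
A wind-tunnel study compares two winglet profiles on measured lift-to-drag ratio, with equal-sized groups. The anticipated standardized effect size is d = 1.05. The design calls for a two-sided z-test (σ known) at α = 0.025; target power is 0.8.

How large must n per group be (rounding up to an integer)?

n = 18 per group

For power 0.8 need Φ(δ − z_{0.0125}) = 0.8, so δ = z_{0.0125} + z_{0.20} = 2.241 + 0.842 = 3.083.
(The Φ(−δ − z_{α/2}) term is vanishingly small for δ > 0 and is dropped in the standard sample-size formula.)
δ = d·√(n/2) ⇒ n = 2(δ/d)² = 2 × (3.083 / 1.05)² = 17.24.
Rounding up, n = 18 per group.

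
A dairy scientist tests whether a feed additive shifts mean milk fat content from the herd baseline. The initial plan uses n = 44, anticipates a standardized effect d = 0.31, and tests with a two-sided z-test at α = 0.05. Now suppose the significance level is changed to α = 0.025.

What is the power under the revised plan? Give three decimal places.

δ = d·√n = 0.31 × √44 = 2.0563 (unchanged). New critical value: z_{0.0125} = 2.241.
Revised power = Φ(δ − 2.241) + Φ(−δ − 2.241) = Φ(-0.185) + Φ(-4.298) = 0.4266 + 0.0000 = 0.4266.

Power ≈ 0.427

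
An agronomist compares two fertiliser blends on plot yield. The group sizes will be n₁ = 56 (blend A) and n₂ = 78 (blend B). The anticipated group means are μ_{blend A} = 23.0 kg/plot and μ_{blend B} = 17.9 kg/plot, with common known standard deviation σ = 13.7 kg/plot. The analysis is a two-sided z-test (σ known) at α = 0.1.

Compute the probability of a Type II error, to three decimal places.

Standardized effect: d = |μ_{blend A} − μ_{blend B}| / σ = |23.0 − 17.9| / 13.7 = 0.3723
Noncentrality parameter: δ = d / √(1/n₁ + 1/n₂) = 0.3723 / √(1/56 + 1/78) = 2.1254
Critical value for a two-sided test at α = 0.1: z_{α/2} = 1.645.
Power = Φ(δ − 1.645) + Φ(−δ − 1.645) = Φ(0.481) + Φ(-3.770) = 0.6846 + 0.0001 = 0.6847.
Type II error: β = 1 − power = 1 − 0.6847 = 0.3153.

β ≈ 0.315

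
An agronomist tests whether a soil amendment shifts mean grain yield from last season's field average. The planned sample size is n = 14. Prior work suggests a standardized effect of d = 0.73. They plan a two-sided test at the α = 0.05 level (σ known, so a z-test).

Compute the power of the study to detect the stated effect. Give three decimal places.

Noncentrality parameter: δ = d·√n = 0.73 × √14 = 2.7314
Two-sided α = 0.05 → critical value z_{0.025} = 1.960.
Power = Φ(δ − 1.960) + Φ(−δ − 1.960) = Φ(0.771) + Φ(-4.691) = 0.7798 + 0.0000 = 0.7798.

Power ≈ 0.780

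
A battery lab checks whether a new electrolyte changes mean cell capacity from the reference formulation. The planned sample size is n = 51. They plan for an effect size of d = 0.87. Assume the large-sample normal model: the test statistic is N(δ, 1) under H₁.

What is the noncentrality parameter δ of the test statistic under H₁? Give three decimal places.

δ ≈ 6.213

The noncentrality parameter scales effect size by the design's sample-size factor: δ = d·√n = 0.87 × √51 = 6.2130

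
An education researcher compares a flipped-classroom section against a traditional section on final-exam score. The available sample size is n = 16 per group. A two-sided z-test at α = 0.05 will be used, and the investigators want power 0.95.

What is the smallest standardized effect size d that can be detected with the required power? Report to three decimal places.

Need Φ(δ − 1.960) = 0.95, so δ = 1.960 + 1.645 = 3.605.
(The second rejection-region term Φ(−δ − z_{α/2}) is negligible and dropped.)
δ = d·√(n/2) ⇒ d = δ/√(n/2) = 3.605/√(16/2) = 1.2745.

d ≈ 1.274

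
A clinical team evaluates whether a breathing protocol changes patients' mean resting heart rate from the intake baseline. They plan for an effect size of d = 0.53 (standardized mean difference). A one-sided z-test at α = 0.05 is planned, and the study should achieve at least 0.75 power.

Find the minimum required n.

For power 0.75 need Φ(δ − z_{0.05}) = 0.75, so δ = z_{0.05} + z_{0.25} = 1.645 + 0.674 = 2.319.
δ = d·√n ⇒ n = (δ/d)² = (2.319 / 0.53)² = 19.15.
Rounding up, n = 20.

n = 20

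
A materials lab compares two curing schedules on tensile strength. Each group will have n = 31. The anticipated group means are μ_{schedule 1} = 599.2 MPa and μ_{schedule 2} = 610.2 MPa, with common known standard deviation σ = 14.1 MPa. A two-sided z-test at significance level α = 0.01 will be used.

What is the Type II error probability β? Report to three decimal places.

Standardized effect: d = |μ_{schedule 1} − μ_{schedule 2}| / σ = |599.2 − 610.2| / 14.1 = 0.7801
Noncentrality parameter: δ = d·√(n/2) = 0.7801 × √(31/2) = 3.0714
Two-sided α = 0.01 → critical value z_{0.005} = 2.576.
Power = Φ(δ − 2.576) + Φ(−δ − 2.576) = Φ(0.496) + Φ(-5.647) = 0.6899 + 0.0000 = 0.6899.
Type II error: β = 1 − power = 1 − 0.6899 = 0.3101.

β ≈ 0.310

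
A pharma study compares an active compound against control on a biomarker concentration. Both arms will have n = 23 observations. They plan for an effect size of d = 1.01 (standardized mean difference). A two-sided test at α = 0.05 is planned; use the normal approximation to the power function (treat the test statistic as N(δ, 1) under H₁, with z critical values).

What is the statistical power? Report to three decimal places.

Power ≈ 0.929

Noncentrality parameter: λ = d·√(n/2) = 1.01 × √(23/2) = 3.4251
Critical value for a two-sided test at α = 0.05: z_{α/2} = 1.960.
Power = Φ(λ − 1.960) + Φ(−λ − 1.960) = Φ(1.465) + Φ(-5.385) = 0.9286 + 0.0000 = 0.9286.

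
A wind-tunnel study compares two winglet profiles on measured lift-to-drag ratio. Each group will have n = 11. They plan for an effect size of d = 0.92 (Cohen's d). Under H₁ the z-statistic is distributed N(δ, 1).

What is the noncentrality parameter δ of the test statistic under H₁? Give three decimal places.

δ ≈ 2.158

The noncentrality parameter scales effect size by the design's sample-size factor: δ = d·√(n/2) = 0.92 × √(11/2) = 2.1576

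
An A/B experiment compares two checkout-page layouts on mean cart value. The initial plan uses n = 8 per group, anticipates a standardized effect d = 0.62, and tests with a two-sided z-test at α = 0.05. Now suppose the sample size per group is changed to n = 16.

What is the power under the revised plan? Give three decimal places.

With n = 16 per group: δ = d·√(n/2) = 0.62 × √(16/2) = 1.7536. Critical value z_{0.025} = 1.960.
Revised power = Φ(δ − 1.960) + Φ(−δ − 1.960) = Φ(-0.206) + Φ(-3.714) = 0.4183 + 0.0001 = 0.4184.

Power ≈ 0.418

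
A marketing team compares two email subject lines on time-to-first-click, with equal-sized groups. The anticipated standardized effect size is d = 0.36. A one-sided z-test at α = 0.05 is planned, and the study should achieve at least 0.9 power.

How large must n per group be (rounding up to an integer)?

n = 133 per group

For power 0.9 need Φ(δ − z_{0.05}) = 0.9, so δ = z_{0.05} + z_{0.10} = 1.645 + 1.282 = 2.926.
δ = d·√(n/2) ⇒ n = 2(δ/d)² = 2 × (2.926 / 0.36)² = 132.16.
Rounding up, n = 133 per group.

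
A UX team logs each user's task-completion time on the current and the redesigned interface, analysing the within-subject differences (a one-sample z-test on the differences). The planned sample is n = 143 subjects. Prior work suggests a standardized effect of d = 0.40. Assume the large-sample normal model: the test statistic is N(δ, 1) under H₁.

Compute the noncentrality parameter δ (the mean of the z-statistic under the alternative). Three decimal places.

δ ≈ 4.783

δ = d·√n = 0.40 × √143 = 4.7833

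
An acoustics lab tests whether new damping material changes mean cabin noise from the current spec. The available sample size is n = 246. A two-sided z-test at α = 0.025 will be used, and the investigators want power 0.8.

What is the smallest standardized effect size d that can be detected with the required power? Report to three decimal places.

d ≈ 0.197

Need Φ(δ − 2.241) = 0.8, so δ = 2.241 + 0.842 = 3.083.
(Lower-tail contribution to power is negligible for δ > 0.)
δ = d·√n ⇒ d = δ/√n = 3.083/√246 = 0.1966.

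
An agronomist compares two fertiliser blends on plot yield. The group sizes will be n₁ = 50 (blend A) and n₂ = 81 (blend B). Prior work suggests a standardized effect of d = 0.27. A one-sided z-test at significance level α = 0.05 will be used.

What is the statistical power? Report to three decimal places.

Noncentrality parameter: δ = d / √(1/n₁ + 1/n₂) = 0.27 / √(1/50 + 1/81) = 1.5013
Critical value for a one-sided test at α = 0.05: z_α = 1.645.
Power = P(Z > 1.645 − δ) = Φ(-0.144) = 0.4429.

Power ≈ 0.443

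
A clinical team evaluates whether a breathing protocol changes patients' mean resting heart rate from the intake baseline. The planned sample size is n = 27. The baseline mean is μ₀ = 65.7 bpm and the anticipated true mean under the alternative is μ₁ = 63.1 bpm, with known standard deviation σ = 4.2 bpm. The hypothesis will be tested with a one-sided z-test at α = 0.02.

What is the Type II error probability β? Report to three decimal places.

Standardized effect: d = |μ₁ − μ₀| / σ = |63.1 − 65.7| / 4.2 = 0.6190
Noncentrality parameter: δ = d·√n = 0.6190 × √27 = 3.2167
Critical value for a one-sided test at α = 0.02: z_α = 2.054.
Power = P(Z > 2.054 − δ) = Φ(1.163) = 0.8776.
Type II error: β = 1 − power = 1 − 0.8776 = 0.1224.

β ≈ 0.122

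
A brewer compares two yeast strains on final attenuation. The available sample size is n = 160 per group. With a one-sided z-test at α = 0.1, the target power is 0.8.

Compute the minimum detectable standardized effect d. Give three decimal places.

d ≈ 0.237

Required noncentrality: δ = z_{0.1} + z_{0.20} = 1.282 + 0.842 = 2.123.
δ = d·√(n/2) ⇒ d = δ/√(n/2) = 2.123/√(160/2) = 0.2374.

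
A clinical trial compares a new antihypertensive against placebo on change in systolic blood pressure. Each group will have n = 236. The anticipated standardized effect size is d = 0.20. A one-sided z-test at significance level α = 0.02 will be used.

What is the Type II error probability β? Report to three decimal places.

β ≈ 0.453

Noncentrality parameter: δ = d·√(n/2) = 0.20 × √(236/2) = 2.1726
One-sided α = 0.02 → critical value z_{0.02} = 2.054.
Power = Φ(δ − 2.054) = Φ(0.119) = 0.5473.
Type II error: β = 1 − power = 1 − 0.5473 = 0.4527.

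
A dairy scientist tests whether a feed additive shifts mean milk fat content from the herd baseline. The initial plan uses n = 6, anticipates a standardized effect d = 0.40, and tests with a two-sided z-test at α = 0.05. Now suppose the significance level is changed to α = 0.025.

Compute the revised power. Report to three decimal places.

δ = d·√n = 0.40 × √6 = 0.9798 (unchanged). New critical value: z_{0.0125} = 2.241.
Revised power = Φ(δ − 2.241) + Φ(−δ − 2.241) = Φ(-1.262) + Φ(-3.221) = 0.1035 + 0.0006 = 0.1042.

Power ≈ 0.104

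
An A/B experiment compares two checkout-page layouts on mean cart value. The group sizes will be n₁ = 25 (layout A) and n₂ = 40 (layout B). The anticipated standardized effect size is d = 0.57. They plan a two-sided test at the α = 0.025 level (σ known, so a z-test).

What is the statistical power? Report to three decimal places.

Power ≈ 0.498

Noncentrality parameter: δ = d / √(1/n₁ + 1/n₂) = 0.57 / √(1/25 + 1/40) = 2.2357
Two-sided α = 0.025 → critical value z_{0.0125} = 2.241.
Power = Φ(δ − 2.241) + Φ(−δ − 2.241) = Φ(-0.006) + Φ(-4.477) = 0.4977 + 0.0000 = 0.4977.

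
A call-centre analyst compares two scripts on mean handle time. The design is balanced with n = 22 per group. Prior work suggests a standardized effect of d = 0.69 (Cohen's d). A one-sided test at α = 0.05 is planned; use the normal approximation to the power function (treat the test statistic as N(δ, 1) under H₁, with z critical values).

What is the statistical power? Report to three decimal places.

Noncentrality parameter: δ = d·√(n/2) = 0.69 × √(22/2) = 2.2885
Critical value for a one-sided test at α = 0.05: z_α = 1.645.
Power = P(Z > 1.645 − δ) = Φ(0.644) = 0.7401.

Power ≈ 0.740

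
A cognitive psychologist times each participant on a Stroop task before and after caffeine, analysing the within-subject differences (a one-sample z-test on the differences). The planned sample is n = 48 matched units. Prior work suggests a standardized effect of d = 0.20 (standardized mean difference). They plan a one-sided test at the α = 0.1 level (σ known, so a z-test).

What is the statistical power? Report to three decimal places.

Power ≈ 0.541

Noncentrality parameter: δ = d·√n = 0.20 × √48 = 1.3856
One-sided α = 0.1 → critical value z_{0.1} = 1.282.
Power = P(Z > 1.282 − δ) = Φ(0.104) = 0.5415.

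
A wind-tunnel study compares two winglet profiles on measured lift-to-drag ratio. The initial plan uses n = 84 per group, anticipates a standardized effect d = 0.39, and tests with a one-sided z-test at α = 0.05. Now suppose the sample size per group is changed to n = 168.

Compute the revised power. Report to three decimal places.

With n = 168 per group: δ = d·√(n/2) = 0.39 × √(168/2) = 3.5744. Critical value z_{0.05} = 1.645.
Revised power = P(Z > 1.645 − δ) = Φ(1.930) = 0.9732.

Power ≈ 0.973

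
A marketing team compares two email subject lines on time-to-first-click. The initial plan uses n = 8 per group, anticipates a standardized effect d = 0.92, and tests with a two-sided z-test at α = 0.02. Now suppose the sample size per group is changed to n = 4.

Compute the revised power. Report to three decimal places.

With n = 4 per group: δ = d·√(n/2) = 0.92 × √(4/2) = 1.3011. Critical value z_{0.01} = 2.326.
Revised power = Φ(δ − 2.326) + Φ(−δ − 2.326) = Φ(-1.025) + Φ(-3.627) = 0.1526 + 0.0001 = 0.1528.

Power ≈ 0.153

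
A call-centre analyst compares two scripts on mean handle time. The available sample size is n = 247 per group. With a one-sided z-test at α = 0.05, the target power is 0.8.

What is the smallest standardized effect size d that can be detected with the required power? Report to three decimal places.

Required noncentrality: δ = z_{0.05} + z_{0.20} = 1.645 + 0.842 = 2.486.
δ = d·√(n/2) ⇒ d = δ/√(n/2) = 2.486/√(247/2) = 0.2237.

d ≈ 0.224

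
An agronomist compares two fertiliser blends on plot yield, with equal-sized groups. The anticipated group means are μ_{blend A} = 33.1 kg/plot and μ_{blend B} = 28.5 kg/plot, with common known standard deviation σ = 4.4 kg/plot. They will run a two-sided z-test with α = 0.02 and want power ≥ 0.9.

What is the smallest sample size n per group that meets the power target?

n = 24 per group

Standardized effect: d = |μ_{blend A} − μ_{blend B}| / σ = |33.1 − 28.5| / 4.4 = 1.0455
Set Φ(δ − 2.326) = 0.9; then δ − 2.326 = Φ⁻¹(0.9) = 1.282, giving δ = 3.608.
(Ignoring the negligible lower-tail rejection probability gives the usual closed-form inversion.)
δ = d·√(n/2) ⇒ n = 2(δ/d)² = 2 × (3.608 / 1.0455)² = 23.82.
Round up to the next whole unit.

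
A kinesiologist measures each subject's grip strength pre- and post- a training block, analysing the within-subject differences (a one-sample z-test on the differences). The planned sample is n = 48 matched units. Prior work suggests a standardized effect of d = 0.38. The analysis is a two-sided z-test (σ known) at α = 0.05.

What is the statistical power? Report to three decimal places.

Power ≈ 0.749

Noncentrality parameter: δ = d·√n = 0.38 × √48 = 2.6327
Two-sided α = 0.05 → critical value z_{0.025} = 1.960.
Power = Φ(δ − 1.960) + Φ(−δ − 1.960) = Φ(0.673) + Φ(-4.593) = 0.7494 + 0.0000 = 0.7495.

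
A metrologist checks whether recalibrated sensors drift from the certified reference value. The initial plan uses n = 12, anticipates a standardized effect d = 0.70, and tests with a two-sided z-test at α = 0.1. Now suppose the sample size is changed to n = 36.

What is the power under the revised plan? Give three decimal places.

With n = 36: δ = d·√n = 0.70 × √36 = 4.2000. Critical value z_{0.05} = 1.645.
Revised power = Φ(δ − 1.645) + Φ(−δ − 1.645) = Φ(2.555) + Φ(-5.845) = 0.9947 + 0.0000 = 0.9947.

Power ≈ 0.995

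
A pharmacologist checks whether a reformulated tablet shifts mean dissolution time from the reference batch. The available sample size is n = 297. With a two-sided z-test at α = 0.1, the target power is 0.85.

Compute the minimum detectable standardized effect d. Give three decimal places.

Required noncentrality: δ = z_{0.05} + z_{0.15} = 1.645 + 1.036 = 2.681.
(The second rejection-region term Φ(−δ − z_{α/2}) is negligible and dropped.)
δ = d·√n ⇒ d = δ/√n = 2.681/√297 = 0.1556.

d ≈ 0.156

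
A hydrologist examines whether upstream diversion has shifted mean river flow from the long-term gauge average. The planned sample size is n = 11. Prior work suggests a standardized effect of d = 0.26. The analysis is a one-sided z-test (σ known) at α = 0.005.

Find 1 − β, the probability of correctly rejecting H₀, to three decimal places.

Noncentrality parameter: δ = d·√n = 0.26 × √11 = 0.8623
One-sided α = 0.005 → critical value z_{0.005} = 2.576.
Power = P(Z > 2.576 − δ) = Φ(-1.714) = 0.0433.

Power ≈ 0.043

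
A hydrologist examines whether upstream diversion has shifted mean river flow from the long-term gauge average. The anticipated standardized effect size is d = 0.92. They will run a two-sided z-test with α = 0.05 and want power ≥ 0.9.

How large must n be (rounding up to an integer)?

n = 13

Set Φ(δ − 1.960) = 0.9; then δ − 1.960 = Φ⁻¹(0.9) = 1.282, giving δ = 3.242.
(For δ > 0 the lower-tail rejection region contributes negligibly to power, so the one-term inversion is standard.)
δ = d·√n ⇒ n = (δ/d)² = (3.242 / 0.92)² = 12.41.
Rounding up, n = 13.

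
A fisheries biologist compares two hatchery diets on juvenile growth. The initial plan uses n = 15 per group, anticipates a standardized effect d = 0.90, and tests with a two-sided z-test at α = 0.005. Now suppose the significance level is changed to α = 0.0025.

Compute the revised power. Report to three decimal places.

Power ≈ 0.288

δ = d·√(n/2) = 0.90 × √(15/2) = 2.4648 (unchanged). New critical value: z_{0.0013} = 3.023.
Revised power = Φ(δ − 3.023) + Φ(−δ − 3.023) = Φ(-0.559) + Φ(-5.488) = 0.2882 + 0.0000 = 0.2882.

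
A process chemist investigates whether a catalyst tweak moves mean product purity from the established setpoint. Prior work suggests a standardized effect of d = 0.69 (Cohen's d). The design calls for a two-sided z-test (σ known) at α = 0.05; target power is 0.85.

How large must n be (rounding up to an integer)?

n = 19

Set Φ(δ − 1.960) = 0.85; then δ − 1.960 = Φ⁻¹(0.85) = 1.036, giving δ = 2.996.
(For δ > 0 the lower-tail rejection region contributes negligibly to power, so the one-term inversion is standard.)
δ = d·√n ⇒ n = (δ/d)² = (2.996 / 0.69)² = 18.86.
Rounding up, n = 19.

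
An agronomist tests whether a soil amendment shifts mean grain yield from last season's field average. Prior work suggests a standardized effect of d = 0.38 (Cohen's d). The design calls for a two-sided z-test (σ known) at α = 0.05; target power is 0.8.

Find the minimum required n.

n = 55

For power 0.8 need Φ(δ − z_{0.025}) = 0.8, so δ = z_{0.025} + z_{0.20} = 1.960 + 0.842 = 2.802.
(The Φ(−δ − z_{α/2}) term is vanishingly small for δ > 0 and is dropped in the standard sample-size formula.)
δ = d·√n ⇒ n = (δ/d)² = (2.802 / 0.38)² = 54.36.
Rounding up, n = 55.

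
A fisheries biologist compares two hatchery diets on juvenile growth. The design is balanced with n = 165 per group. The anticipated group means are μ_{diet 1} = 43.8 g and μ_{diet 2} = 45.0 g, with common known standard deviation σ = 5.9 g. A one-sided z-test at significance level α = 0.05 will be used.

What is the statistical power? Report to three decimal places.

Standardized effect: d = |μ_{diet 1} − μ_{diet 2}| / σ = |43.8 − 45.0| / 5.9 = 0.2034
Noncentrality parameter: δ = d·√(n/2) = 0.2034 × √(165/2) = 1.8474
Critical value for a one-sided test at α = 0.05: z_α = 1.645.
Power = Φ(δ − 1.645) = Φ(0.203) = 0.5802.

Power ≈ 0.580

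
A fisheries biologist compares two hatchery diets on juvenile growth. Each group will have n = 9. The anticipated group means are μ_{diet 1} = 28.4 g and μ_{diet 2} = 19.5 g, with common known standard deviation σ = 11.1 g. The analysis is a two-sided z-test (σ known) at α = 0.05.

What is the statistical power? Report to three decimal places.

Standardized effect: d = |μ_{diet 1} − μ_{diet 2}| / σ = |28.4 − 19.5| / 11.1 = 0.8018
Noncentrality parameter: δ = d·√(n/2) = 0.8018 × √(9/2) = 1.7009
Two-sided α = 0.05 → critical value z_{0.025} = 1.960.
Power = Φ(δ − 1.960) + Φ(−δ − 1.960) = Φ(-0.259) + Φ(-3.661) = 0.3978 + 0.0001 = 0.3979.

Power ≈ 0.398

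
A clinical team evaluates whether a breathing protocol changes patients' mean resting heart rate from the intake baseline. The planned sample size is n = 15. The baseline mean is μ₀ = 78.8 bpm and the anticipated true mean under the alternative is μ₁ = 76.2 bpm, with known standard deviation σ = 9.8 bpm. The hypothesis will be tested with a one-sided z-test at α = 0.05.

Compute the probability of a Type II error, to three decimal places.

Standardized effect: d = |μ₁ − μ₀| / σ = |76.2 − 78.8| / 9.8 = 0.2653
Noncentrality parameter: δ = d·√n = 0.2653 × √15 = 1.0275
Critical value for a one-sided test at α = 0.05: z_α = 1.645.
Power = Φ(δ − 1.645) = Φ(-0.617) = 0.2685.
Type II error: β = 1 − power = 1 − 0.2685 = 0.7315.

β ≈ 0.731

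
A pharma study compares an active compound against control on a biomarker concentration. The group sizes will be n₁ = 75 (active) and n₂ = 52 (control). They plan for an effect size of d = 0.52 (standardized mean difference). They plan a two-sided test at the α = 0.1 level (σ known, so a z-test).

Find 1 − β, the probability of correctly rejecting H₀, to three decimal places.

Noncentrality parameter: δ = d / √(1/n₁ + 1/n₂) = 0.52 / √(1/75 + 1/52) = 2.8816
Critical value for a two-sided test at α = 0.1: z_{α/2} = 1.645.
Power = Φ(δ − 1.645) + Φ(−δ − 1.645) = Φ(1.237) + Φ(-4.526) = 0.8919 + 0.0000 = 0.8919.

Power ≈ 0.892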